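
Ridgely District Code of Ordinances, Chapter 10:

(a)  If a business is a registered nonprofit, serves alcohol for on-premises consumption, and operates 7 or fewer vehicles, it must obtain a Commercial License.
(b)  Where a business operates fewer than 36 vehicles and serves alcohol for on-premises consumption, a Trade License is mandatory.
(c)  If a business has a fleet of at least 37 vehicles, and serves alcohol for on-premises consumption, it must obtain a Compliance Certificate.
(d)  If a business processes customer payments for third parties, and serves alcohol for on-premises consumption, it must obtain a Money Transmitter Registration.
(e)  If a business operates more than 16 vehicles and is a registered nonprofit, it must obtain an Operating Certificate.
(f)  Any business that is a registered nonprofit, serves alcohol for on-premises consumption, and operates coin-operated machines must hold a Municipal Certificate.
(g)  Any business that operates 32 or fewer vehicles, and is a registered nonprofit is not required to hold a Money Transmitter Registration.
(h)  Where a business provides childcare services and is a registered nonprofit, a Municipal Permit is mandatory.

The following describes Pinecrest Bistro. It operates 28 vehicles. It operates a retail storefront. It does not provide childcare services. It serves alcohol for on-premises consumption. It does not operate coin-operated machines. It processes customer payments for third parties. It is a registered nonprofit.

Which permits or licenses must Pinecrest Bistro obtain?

(a) is a registered nonprofit; serves alcohol for on-premises consumption; vehicles 28 > 7 → Commercial License not required.
(b) vehicles 28 < 36; serves alcohol for on-premises consumption → Trade License required.
(c) vehicles 28 < 37; serves alcohol for on-premises consumption → Compliance Certificate not required.
(d) processes customer payments for third parties; serves alcohol for on-premises consumption → Money Transmitter Registration required.
(e) vehicles 28 > 16; is a registered nonprofit → Operating Certificate required.
(f) is a registered nonprofit; serves alcohol for on-premises consumption; does not operate coin-operated machines → Municipal Certificate not required.
(g) vehicles 28 ≤ 32; is a registered nonprofit → exempt from Money Transmitter Registration.
(h) does not provide childcare services; is a registered nonprofit → Municipal Permit not required.

Operating Certificate, Trade License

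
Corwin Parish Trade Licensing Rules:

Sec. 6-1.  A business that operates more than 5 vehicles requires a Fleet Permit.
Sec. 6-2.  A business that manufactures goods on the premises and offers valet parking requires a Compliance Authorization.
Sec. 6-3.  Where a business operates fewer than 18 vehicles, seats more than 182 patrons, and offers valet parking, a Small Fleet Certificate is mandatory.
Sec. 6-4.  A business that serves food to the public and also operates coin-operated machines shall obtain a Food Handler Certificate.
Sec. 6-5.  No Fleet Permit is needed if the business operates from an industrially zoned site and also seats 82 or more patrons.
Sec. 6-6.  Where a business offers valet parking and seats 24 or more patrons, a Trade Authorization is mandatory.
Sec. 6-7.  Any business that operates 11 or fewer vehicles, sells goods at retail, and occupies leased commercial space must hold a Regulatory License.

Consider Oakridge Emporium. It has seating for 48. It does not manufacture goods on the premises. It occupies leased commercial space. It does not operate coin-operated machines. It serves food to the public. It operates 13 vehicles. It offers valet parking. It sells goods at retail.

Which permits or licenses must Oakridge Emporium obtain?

Sec. 6-1. vehicles 13 > 5 → Fleet Permit required.
Sec. 6-2. does not manufacture goods on the premises; offers valet parking → Compliance Authorization not required.
Sec. 6-3. vehicles 13 < 18; seating 48 ≤ 182; offers valet parking → Small Fleet Certificate not required.
Sec. 6-4. serves food to the public; does not operate coin-operated machines → Food Handler Certificate not required.
Sec. 6-5. occupies leased commercial space (not: operates from an industrially zoned site); seating 48 < 82 → Fleet Permit exemption does not apply.
Sec. 6-6. offers valet parking; seating 48 ≥ 24 → Trade Authorization required.
Sec. 6-7. vehicles 13 > 11; sells goods at retail; occupies leased commercial space → Regulatory License not required.

Fleet Permit, Trade Authorization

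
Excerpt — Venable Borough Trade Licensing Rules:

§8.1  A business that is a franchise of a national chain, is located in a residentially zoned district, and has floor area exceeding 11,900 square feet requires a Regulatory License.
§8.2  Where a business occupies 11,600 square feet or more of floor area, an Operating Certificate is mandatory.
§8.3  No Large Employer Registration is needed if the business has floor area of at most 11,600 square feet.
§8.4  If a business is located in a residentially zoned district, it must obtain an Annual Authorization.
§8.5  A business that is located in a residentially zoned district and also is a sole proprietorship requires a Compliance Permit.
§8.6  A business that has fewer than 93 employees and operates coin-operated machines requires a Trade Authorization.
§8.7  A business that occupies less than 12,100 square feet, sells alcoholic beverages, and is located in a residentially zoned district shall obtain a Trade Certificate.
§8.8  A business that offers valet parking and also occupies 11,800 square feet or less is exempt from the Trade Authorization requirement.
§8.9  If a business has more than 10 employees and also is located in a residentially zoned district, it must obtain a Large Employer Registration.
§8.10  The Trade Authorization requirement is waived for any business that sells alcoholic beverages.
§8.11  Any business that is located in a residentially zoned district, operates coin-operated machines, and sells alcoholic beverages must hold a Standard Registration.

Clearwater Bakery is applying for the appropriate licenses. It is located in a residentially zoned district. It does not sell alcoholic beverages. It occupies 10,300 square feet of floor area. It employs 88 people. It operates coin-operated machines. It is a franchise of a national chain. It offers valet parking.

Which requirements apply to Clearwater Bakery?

Annual Authorization

§8.1 is a franchise of a national chain; is located in a residentially zoned district; floor area 10,300 square feet ≤ 11,900 square feet → Regulatory License not required.
§8.2 floor area 10,300 square feet < 11,600 square feet → Operating Certificate not required.
§8.3 floor area 10,300 square feet ≤ 11,600 square feet → exempt from Large Employer Registration.
§8.4 is located in a residentially zoned district → Annual Authorization required.
§8.5 is located in a residentially zoned district; is a franchise of a national chain (not: is a sole proprietorship) → Compliance Permit not required.
§8.6 employees 88 < 93; operates coin-operated machines → Trade Authorization required.
§8.7 floor area 10,300 square feet < 12,100 square feet; does not sell alcoholic beverages; is located in a residentially zoned district → Trade Certificate not required.
§8.8 offers valet parking; floor area 10,300 square feet ≤ 11,800 square feet → exempt from Trade Authorization.
§8.9 employees 88 > 10; is located in a residentially zoned district → Large Employer Registration required.
§8.10 does not sell alcoholic beverages → Trade Authorization exemption does not apply.
§8.11 is located in a residentially zoned district; operates coin-operated machines; does not sell alcoholic beverages → Standard Registration not required.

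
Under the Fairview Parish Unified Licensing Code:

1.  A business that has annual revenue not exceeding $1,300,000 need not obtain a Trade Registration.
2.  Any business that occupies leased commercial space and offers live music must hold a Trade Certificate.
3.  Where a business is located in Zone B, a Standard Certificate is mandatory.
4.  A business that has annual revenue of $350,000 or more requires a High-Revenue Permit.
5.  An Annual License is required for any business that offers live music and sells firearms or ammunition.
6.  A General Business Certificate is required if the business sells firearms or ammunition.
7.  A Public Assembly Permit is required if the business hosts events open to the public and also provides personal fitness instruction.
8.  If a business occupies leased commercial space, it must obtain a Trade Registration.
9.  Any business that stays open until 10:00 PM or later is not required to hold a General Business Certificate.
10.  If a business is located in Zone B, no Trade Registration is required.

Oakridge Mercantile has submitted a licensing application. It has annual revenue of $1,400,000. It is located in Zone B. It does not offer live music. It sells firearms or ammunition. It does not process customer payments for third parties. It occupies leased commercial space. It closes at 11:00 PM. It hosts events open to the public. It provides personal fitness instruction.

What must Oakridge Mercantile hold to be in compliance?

1. revenue $1,400,000 > $1,300,000 → Trade Registration exemption does not apply.
2. occupies leased commercial space; does not offer live music → Trade Certificate not required.
3. is located in Zone B → Standard Certificate required.
4. revenue $1,400,000 ≥ $350,000 → High-Revenue Permit required.
5. does not offer live music; sells firearms or ammunition → Annual License not required.
6. sells firearms or ammunition → General Business Certificate required.
7. hosts events open to the public; provides personal fitness instruction → Public Assembly Permit required.
8. occupies leased commercial space → Trade Registration required.
9. closes 11:00 PM, after 10:00 PM → exempt from General Business Certificate.
10. is located in Zone B → exempt from Trade Registration.

High-Revenue Permit, Public Assembly Permit, Standard Certificate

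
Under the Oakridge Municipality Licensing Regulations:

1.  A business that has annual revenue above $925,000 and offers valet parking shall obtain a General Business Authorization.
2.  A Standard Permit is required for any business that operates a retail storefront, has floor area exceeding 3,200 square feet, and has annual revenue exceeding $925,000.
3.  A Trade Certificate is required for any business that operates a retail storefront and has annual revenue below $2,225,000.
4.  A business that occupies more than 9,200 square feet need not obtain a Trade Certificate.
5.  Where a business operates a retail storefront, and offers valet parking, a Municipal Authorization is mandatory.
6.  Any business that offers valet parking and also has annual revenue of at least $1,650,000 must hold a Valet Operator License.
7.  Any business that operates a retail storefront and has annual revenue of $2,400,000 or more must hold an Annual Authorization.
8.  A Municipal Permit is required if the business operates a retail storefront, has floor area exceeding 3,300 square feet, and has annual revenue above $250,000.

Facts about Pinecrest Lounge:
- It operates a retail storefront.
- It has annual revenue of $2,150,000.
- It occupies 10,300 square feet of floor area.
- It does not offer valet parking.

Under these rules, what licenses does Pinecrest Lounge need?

Municipal Permit, Standard Permit

1. revenue $2,150,000 > $925,000; does not offer valet parking → General Business Authorization not required.
2. operates a retail storefront; floor area 10,300 square feet > 3,200 square feet; revenue $2,150,000 > $925,000 → Standard Permit required.
3. operates a retail storefront; revenue $2,150,000 < $2,225,000 → Trade Certificate required.
4. floor area 10,300 square feet > 9,200 square feet → exempt from Trade Certificate.
5. operates a retail storefront; does not offer valet parking → Municipal Authorization not required.
6. does not offer valet parking; revenue $2,150,000 ≥ $1,650,000 → Valet Operator License not required.
7. operates a retail storefront; revenue $2,150,000 < $2,400,000 → Annual Authorization not required.
8. operates a retail storefront; floor area 10,300 square feet > 3,300 square feet; revenue $2,150,000 > $250,000 → Municipal Permit required.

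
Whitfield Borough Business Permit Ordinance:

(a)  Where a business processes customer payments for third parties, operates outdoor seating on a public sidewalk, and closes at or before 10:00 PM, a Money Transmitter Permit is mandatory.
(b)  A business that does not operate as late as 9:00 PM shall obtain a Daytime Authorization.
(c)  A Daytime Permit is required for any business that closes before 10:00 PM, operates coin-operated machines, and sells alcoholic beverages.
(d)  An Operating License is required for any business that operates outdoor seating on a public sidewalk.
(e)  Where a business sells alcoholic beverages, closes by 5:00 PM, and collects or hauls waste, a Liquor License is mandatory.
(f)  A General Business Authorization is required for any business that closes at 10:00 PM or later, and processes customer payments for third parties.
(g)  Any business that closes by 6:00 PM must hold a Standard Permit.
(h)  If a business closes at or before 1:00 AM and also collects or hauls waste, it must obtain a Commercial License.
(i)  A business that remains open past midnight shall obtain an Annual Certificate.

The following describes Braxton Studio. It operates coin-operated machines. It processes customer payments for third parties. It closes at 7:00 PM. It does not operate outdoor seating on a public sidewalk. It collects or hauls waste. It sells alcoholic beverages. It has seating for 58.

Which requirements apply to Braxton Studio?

(a) processes customer payments for third parties; does not operate outdoor seating on a public sidewalk; closes 7:00 PM, at/before 10:00 PM → Money Transmitter Permit not required.
(b) closes 7:00 PM, at/before 9:00 PM → Daytime Authorization required.
(c) closes 7:00 PM, at/before 10:00 PM; operates coin-operated machines; sells alcoholic beverages → Daytime Permit required.
(d) does not operate outdoor seating on a public sidewalk → Operating License not required.
(e) sells alcoholic beverages; closes 7:00 PM, after 5:00 PM; collects or hauls waste → Liquor License not required.
(f) closes 7:00 PM, at/before 10:00 PM; processes customer payments for third parties → General Business Authorization not required.
(g) closes 7:00 PM, after 6:00 PM → Standard Permit not required.
(h) closes 7:00 PM, at/before 1:00 AM; collects or hauls waste → Commercial License required.
(i) closes 7:00 PM, at/before midnight → Annual Certificate not required.

Commercial License, Daytime Authorization, Daytime Permit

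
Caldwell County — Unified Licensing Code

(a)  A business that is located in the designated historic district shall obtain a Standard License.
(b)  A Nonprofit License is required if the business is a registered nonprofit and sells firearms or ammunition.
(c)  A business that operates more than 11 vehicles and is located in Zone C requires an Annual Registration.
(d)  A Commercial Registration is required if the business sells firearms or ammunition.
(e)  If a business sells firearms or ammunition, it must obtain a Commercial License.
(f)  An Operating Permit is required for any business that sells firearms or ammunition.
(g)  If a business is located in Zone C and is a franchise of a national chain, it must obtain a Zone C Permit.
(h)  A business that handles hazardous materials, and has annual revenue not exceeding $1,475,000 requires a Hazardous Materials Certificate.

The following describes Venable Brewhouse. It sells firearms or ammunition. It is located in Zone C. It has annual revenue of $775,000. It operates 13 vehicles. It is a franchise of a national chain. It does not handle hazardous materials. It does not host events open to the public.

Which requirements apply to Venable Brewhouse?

(a) is located in Zone C (not: is located in the designated historic district) → Standard License not required.
(b) is a franchise of a national chain (not: is a registered nonprofit); sells firearms or ammunition → Nonprofit License not required.
(c) vehicles 13 > 11; is located in Zone C → Annual Registration required.
(d) sells firearms or ammunition → Commercial Registration required.
(e) sells firearms or ammunition → Commercial License required.
(f) sells firearms or ammunition → Operating Permit required.
(g) is located in Zone C; is a franchise of a national chain → Zone C Permit required.
(h) does not handle hazardous materials; revenue $775,000 ≤ $1,475,000 → Hazardous Materials Certificate not required.

Annual Registration, Commercial License, Commercial Registration, Operating Permit, Zone C Permit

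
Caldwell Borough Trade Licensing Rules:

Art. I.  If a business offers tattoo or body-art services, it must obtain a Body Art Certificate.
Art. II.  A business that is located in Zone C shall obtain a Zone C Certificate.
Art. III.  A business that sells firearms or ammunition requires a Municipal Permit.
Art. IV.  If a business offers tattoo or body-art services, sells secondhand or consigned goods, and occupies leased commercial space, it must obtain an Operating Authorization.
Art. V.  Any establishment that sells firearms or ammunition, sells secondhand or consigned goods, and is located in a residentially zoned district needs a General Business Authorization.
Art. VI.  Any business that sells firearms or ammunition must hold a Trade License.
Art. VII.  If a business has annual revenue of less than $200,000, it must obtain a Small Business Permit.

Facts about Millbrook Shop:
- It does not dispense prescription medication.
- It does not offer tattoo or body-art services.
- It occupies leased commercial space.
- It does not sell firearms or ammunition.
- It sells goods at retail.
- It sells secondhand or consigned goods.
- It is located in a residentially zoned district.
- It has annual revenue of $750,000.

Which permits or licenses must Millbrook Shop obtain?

Art. I. does not offer tattoo or body-art services → Body Art Certificate not required.
Art. II. is located in a residentially zoned district (not: is located in Zone C) → Zone C Certificate not required.
Art. III. does not sell firearms or ammunition → Municipal Permit not required.
Art. IV. does not offer tattoo or body-art services; sells secondhand or consigned goods; occupies leased commercial space → Operating Authorization not required.
Art. V. does not sell firearms or ammunition; sells secondhand or consigned goods; is located in a residentially zoned district → General Business Authorization not required.
Art. VI. does not sell firearms or ammunition → Trade License not required.
Art. VII. revenue $750,000 ≥ $200,000 → Small Business Permit not required.

None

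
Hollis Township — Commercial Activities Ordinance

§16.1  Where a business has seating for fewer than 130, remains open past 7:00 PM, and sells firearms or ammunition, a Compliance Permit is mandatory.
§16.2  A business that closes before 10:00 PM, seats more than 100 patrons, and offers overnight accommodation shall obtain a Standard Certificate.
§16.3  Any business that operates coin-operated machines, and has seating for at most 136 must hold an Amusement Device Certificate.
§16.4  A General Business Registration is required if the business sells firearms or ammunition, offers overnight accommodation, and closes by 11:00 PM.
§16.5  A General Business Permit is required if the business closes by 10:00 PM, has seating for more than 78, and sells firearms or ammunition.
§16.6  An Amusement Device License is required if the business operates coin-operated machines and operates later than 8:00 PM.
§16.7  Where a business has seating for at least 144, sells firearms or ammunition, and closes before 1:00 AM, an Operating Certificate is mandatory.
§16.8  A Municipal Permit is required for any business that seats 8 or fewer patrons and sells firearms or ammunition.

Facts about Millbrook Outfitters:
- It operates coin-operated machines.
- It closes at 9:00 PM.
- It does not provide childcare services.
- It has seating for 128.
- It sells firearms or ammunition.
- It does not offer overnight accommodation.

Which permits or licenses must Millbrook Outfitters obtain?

Amusement Device Certificate, Amusement Device License, Compliance Permit, General Business Permit

§16.1 seating 128 < 130; closes 9:00 PM, after 7:00 PM; sells firearms or ammunition → Compliance Permit required.
§16.2 closes 9:00 PM, at/before 10:00 PM; seating 128 > 100; does not offer overnight accommodation → Standard Certificate not required.
§16.3 operates coin-operated machines; seating 128 ≤ 136 → Amusement Device Certificate required.
§16.4 sells firearms or ammunition; does not offer overnight accommodation; closes 9:00 PM, at/before 11:00 PM → General Business Registration not required.
§16.5 closes 9:00 PM, at/before 10:00 PM; seating 128 > 78; sells firearms or ammunition → General Business Permit required.
§16.6 operates coin-operated machines; closes 9:00 PM, after 8:00 PM → Amusement Device License required.
§16.7 seating 128 < 144; sells firearms or ammunition; closes 9:00 PM, at/before 1:00 AM → Operating Certificate not required.
§16.8 seating 128 > 8; sells firearms or ammunition → Municipal Permit not required.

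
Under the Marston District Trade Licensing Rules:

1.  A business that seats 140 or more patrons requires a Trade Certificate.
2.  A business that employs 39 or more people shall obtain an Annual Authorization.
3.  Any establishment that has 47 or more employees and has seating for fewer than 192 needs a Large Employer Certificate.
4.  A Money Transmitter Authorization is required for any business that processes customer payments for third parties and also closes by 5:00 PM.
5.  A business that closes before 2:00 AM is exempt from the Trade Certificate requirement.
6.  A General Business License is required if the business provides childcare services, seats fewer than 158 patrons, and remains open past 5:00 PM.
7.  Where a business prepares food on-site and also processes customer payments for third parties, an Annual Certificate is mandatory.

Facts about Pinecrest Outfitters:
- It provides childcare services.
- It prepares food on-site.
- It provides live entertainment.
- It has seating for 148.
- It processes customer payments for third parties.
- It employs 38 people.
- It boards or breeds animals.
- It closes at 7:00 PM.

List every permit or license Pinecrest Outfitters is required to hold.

1. seating 148 ≥ 140 → Trade Certificate required.
2. employees 38 < 39 → Annual Authorization not required.
3. employees 38 < 47; seating 148 < 192 → Large Employer Certificate not required.
4. processes customer payments for third parties; closes 7:00 PM, after 5:00 PM → Money Transmitter Authorization not required.
5. closes 7:00 PM, at/before 2:00 AM → exempt from Trade Certificate.
6. provides childcare services; seating 148 < 158; closes 7:00 PM, after 5:00 PM → General Business License required.
7. prepares food on-site; processes customer payments for third parties → Annual Certificate required.

Annual Certificate, General Business License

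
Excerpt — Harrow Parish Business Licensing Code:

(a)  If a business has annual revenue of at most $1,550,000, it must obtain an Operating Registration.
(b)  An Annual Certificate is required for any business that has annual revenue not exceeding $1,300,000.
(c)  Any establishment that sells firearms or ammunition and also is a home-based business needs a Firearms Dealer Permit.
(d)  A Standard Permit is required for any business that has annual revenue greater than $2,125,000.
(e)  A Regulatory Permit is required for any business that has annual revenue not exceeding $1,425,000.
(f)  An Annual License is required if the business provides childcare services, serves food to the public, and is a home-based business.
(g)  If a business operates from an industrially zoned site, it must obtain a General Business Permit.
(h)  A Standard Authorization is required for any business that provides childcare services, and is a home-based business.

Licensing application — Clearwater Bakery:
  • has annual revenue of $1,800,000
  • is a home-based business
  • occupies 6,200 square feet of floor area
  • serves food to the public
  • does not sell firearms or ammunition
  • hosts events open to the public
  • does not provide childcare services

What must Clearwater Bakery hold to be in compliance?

(a) revenue $1,800,000 > $1,550,000 → Operating Registration not required.
(b) revenue $1,800,000 > $1,300,000 → Annual Certificate not required.
(c) does not sell firearms or ammunition; is a home-based business → Firearms Dealer Permit not required.
(d) revenue $1,800,000 ≤ $2,125,000 → Standard Permit not required.
(e) revenue $1,800,000 > $1,425,000 → Regulatory Permit not required.
(f) does not provide childcare services; serves food to the public; is a home-based business → Annual License not required.
(g) is a home-based business (not: operates from an industrially zoned site) → General Business Permit not required.
(h) does not provide childcare services; is a home-based business → Standard Authorization not required.

None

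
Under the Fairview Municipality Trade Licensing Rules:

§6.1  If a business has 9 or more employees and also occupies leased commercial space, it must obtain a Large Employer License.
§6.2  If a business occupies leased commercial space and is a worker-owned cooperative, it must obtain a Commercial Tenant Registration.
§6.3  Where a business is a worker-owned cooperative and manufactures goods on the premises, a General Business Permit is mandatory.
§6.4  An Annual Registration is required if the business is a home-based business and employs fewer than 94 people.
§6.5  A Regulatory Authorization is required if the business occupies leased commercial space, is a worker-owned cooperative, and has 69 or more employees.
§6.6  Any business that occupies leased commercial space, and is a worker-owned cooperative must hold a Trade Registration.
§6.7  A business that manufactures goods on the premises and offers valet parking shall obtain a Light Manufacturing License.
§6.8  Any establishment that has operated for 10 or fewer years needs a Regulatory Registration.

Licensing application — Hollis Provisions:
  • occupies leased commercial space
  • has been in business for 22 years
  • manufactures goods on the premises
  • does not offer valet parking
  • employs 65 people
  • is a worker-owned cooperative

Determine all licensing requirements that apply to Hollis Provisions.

Commercial Tenant Registration, General Business Permit, Large Employer License, Trade Registration

§6.1 employees 65 ≥ 9; occupies leased commercial space → Large Employer License required.
§6.2 occupies leased commercial space; is a worker-owned cooperative → Commercial Tenant Registration required.
§6.3 is a worker-owned cooperative; manufactures goods on the premises → General Business Permit required.
§6.4 occupies leased commercial space (not: is a home-based business); employees 65 < 94 → Annual Registration not required.
§6.5 occupies leased commercial space; is a worker-owned cooperative; employees 65 < 69 → Regulatory Authorization not required.
§6.6 occupies leased commercial space; is a worker-owned cooperative → Trade Registration required.
§6.7 manufactures goods on the premises; does not offer valet parking → Light Manufacturing License not required.
§6.8 years in business 22 > 10 → Regulatory Registration not required.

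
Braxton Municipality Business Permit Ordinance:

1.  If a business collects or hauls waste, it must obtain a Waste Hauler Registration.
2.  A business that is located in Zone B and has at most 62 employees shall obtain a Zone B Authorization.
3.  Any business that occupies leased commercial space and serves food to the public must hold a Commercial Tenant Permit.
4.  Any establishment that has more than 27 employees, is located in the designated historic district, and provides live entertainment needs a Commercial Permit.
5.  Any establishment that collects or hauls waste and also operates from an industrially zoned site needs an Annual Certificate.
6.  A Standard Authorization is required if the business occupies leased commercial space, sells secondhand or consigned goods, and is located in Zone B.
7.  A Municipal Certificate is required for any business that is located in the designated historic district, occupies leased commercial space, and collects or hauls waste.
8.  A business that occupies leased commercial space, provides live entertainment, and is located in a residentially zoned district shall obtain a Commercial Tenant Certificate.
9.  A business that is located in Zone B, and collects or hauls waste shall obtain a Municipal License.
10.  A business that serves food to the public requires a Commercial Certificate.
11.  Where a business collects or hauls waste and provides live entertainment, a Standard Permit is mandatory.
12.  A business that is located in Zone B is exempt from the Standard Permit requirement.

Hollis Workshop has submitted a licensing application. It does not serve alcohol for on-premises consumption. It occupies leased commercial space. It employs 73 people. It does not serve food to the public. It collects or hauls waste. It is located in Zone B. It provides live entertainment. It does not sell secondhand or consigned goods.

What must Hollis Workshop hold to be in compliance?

Municipal License, Waste Hauler Registration

1. collects or hauls waste → Waste Hauler Registration required.
2. is located in Zone B; employees 73 > 62 → Zone B Authorization not required.
3. occupies leased commercial space; does not serve food to the public → Commercial Tenant Permit not required.
4. employees 73 > 27; is located in Zone B (not: is located in the designated historic district); provides live entertainment → Commercial Permit not required.
5. collects or hauls waste; occupies leased commercial space (not: operates from an industrially zoned site) → Annual Certificate not required.
6. occupies leased commercial space; does not sell secondhand or consigned goods; is located in Zone B → Standard Authorization not required.
7. is located in Zone B (not: is located in the designated historic district); occupies leased commercial space; collects or hauls waste → Municipal Certificate not required.
8. occupies leased commercial space; provides live entertainment; is located in Zone B (not: is located in a residentially zoned district) → Commercial Tenant Certificate not required.
9. is located in Zone B; collects or hauls waste → Municipal License required.
10. does not serve food to the public → Commercial Certificate not required.
11. collects or hauls waste; provides live entertainment → Standard Permit required.
12. is located in Zone B → exempt from Standard Permit.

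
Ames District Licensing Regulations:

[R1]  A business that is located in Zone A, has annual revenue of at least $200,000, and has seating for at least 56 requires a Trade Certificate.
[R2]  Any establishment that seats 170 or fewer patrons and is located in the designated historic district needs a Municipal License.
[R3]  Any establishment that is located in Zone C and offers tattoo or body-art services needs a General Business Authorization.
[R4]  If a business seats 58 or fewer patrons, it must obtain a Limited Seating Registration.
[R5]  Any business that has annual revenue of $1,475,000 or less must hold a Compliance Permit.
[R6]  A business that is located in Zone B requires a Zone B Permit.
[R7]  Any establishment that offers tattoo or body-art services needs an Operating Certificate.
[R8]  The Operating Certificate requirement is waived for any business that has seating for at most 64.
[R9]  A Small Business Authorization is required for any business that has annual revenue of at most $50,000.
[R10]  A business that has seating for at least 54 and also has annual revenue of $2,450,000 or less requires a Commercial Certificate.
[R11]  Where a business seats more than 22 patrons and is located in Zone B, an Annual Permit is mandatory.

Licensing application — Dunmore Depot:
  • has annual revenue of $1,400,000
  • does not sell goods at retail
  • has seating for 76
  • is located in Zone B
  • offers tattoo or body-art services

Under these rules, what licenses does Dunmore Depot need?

Annual Permit, Commercial Certificate, Compliance Permit, Operating Certificate, Zone B Permit

[R1] is located in Zone B (not: is located in Zone A); revenue $1,400,000 ≥ $200,000; seating 76 ≥ 56 → Trade Certificate not required.
[R2] seating 76 ≤ 170; is located in Zone B (not: is located in the designated historic district) → Municipal License not required.
[R3] is located in Zone B (not: is located in Zone C); offers tattoo or body-art services → General Business Authorization not required.
[R4] seating 76 > 58 → Limited Seating Registration not required.
[R5] revenue $1,400,000 ≤ $1,475,000 → Compliance Permit required.
[R6] is located in Zone B → Zone B Permit required.
[R7] offers tattoo or body-art services → Operating Certificate required.
[R8] seating 76 > 64 → Operating Certificate exemption does not apply.
[R9] revenue $1,400,000 > $50,000 → Small Business Authorization not required.
[R10] seating 76 ≥ 54; revenue $1,400,000 ≤ $2,450,000 → Commercial Certificate required.
[R11] seating 76 > 22; is located in Zone B → Annual Permit required.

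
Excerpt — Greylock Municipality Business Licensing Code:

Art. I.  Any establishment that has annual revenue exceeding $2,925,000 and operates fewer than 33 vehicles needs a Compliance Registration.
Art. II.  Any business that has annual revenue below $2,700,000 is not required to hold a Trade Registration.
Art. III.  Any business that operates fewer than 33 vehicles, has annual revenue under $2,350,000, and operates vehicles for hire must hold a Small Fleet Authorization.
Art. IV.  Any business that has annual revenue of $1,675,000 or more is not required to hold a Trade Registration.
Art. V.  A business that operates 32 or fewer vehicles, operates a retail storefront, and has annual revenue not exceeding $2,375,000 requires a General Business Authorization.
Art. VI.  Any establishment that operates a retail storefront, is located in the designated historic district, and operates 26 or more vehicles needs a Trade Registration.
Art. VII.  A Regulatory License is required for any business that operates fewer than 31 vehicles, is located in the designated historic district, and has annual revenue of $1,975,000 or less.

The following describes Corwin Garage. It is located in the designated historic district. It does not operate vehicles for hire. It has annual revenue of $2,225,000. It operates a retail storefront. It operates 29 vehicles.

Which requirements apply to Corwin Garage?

General Business Authorization

Art. I. revenue $2,225,000 ≤ $2,925,000; vehicles 29 < 33 → Compliance Registration not required.
Art. II. revenue $2,225,000 < $2,700,000 → exempt from Trade Registration.
Art. III. vehicles 29 < 33; revenue $2,225,000 < $2,350,000; does not operate vehicles for hire → Small Fleet Authorization not required.
Art. IV. revenue $2,225,000 ≥ $1,675,000 → exempt from Trade Registration.
Art. V. vehicles 29 ≤ 32; operates a retail storefront; revenue $2,225,000 ≤ $2,375,000 → General Business Authorization required.
Art. VI. operates a retail storefront; is located in the designated historic district; vehicles 29 ≥ 26 → Trade Registration required.
Art. VII. vehicles 29 < 31; is located in the designated historic district; revenue $2,225,000 > $1,975,000 → Regulatory License not required.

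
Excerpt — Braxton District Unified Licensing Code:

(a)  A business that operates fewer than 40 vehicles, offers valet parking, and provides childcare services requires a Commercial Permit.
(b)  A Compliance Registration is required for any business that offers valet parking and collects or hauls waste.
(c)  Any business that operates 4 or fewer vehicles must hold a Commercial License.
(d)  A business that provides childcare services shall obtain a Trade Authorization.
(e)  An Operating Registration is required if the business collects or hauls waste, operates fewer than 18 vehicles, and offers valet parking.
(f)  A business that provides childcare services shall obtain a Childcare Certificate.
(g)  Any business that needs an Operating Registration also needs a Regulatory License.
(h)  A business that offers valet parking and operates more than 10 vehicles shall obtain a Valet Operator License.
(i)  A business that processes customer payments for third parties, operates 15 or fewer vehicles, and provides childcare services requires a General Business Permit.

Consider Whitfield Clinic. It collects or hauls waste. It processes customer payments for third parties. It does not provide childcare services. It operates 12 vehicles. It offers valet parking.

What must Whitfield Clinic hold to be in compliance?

(a) vehicles 12 < 40; offers valet parking; does not provide childcare services → Commercial Permit not required.
(b) offers valet parking; collects or hauls waste → Compliance Registration required.
(c) vehicles 12 > 4 → Commercial License not required.
(d) does not provide childcare services → Trade Authorization not required.
(e) collects or hauls waste; vehicles 12 < 18; offers valet parking → Operating Registration required.
(f) does not provide childcare services → Childcare Certificate not required.
(g) Operating Registration is required → Regulatory License also required.
(h) offers valet parking; vehicles 12 > 10 → Valet Operator License required.
(i) processes customer payments for third parties; vehicles 12 ≤ 15; does not provide childcare services → General Business Permit not required.

Compliance Registration, Operating Registration, Regulatory License, Valet Operator License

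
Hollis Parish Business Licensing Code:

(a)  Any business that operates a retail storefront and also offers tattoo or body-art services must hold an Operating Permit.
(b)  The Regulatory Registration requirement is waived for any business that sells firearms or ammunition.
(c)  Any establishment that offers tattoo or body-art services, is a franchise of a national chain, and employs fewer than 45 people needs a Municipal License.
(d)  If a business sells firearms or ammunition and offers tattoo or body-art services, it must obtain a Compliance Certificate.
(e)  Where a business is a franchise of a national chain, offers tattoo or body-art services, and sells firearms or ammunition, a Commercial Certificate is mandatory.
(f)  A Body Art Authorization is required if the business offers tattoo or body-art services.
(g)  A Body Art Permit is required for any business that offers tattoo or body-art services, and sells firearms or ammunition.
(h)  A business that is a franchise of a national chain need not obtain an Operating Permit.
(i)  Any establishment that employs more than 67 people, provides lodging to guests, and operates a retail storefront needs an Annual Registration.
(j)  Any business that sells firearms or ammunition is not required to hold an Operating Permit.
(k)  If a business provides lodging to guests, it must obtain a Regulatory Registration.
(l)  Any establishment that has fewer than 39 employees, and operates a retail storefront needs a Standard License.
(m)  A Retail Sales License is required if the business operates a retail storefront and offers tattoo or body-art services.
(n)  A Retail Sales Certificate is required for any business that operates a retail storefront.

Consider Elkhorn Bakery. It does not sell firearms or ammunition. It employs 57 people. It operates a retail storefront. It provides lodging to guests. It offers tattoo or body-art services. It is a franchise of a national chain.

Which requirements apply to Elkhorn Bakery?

Body Art Authorization, Regulatory Registration, Retail Sales Certificate, Retail Sales License

(a) operates a retail storefront; offers tattoo or body-art services → Operating Permit required.
(b) does not sell firearms or ammunition → Regulatory Registration exemption does not apply.
(c) offers tattoo or body-art services; is a franchise of a national chain; employees 57 ≥ 45 → Municipal License not required.
(d) does not sell firearms or ammunition; offers tattoo or body-art services → Compliance Certificate not required.
(e) is a franchise of a national chain; offers tattoo or body-art services; does not sell firearms or ammunition → Commercial Certificate not required.
(f) offers tattoo or body-art services → Body Art Authorization required.
(g) offers tattoo or body-art services; does not sell firearms or ammunition → Body Art Permit not required.
(h) is a franchise of a national chain → exempt from Operating Permit.
(i) employees 57 ≤ 67; provides lodging to guests; operates a retail storefront → Annual Registration not required.
(j) does not sell firearms or ammunition → Operating Permit exemption does not apply.
(k) provides lodging to guests → Regulatory Registration required.
(l) employees 57 ≥ 39; operates a retail storefront → Standard License not required.
(m) operates a retail storefront; offers tattoo or body-art services → Retail Sales License required.
(n) operates a retail storefront → Retail Sales Certificate required.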